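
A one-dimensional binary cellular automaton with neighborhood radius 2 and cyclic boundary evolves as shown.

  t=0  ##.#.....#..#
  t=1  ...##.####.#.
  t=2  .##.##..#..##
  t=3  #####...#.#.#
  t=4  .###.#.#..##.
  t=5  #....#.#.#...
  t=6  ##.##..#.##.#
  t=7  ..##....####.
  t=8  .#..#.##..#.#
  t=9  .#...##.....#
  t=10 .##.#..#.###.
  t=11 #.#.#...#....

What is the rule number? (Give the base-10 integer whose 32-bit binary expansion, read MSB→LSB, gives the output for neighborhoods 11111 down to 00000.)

3380095263

  [31] ##### => #  t=3,i=1
  [30] ####. => #  t=1,i=8
  [29] ###.# => .  t=0,i=1
  [28] ###.. => .  t=3,i=4
  [27] ##.## => #  t=1,i=5
  [26] ##.#. => .  t=0,i=2
  [25] ##..# => .  t=2,i=6
  [24] ##... => #  t=3,i=5
  [23] #.### => .  t=1,i=6
  [22] #.##. => #  t=2,i=1
  [21] #.#.# => #  t=3,i=10
  [20] #.#.. => #  t=0,i=3
  [19] #..## => #  t=0,i=11
  [18] #..#. => .  t=2,i=7
  [17] #...# => .  t=3,i=6
  [16] #.... => .  t=0,i=5
  [15] .#### => .  t=1,i=7
  [14] .###. => .  t=0,i=0
  [13] .##.# => #  t=1,i=4
  [12] .##.. => .  t=2,i=5
  [11] .#.## => #  t=3,i=11
  [10] .#.#. => .  t=3,i=9
  [9] .#..# => .  t=0,i=10
  [8] .#... => #  t=0,i=4
  [7] ..### => .  t=0,i=12
  [6] ..##. => .  t=1,i=3
  [5] ..#.# => .  t=3,i=8
  [4] ..#.. => #  t=0,i=9
  [3] ...## => #  t=1,i=2
  [2] ...#. => #  t=0,i=8
  [1] ....# => #  t=0,i=7
  [0] ..... => #  t=0,i=6
  bits 11001001011110000010100100011111 = 3380095263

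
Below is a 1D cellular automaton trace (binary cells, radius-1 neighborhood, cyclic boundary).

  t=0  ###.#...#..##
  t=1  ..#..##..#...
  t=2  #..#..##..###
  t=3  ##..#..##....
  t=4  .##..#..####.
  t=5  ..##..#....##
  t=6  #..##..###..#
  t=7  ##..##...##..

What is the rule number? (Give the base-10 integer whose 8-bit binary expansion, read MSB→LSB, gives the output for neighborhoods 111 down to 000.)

81

  ###|.  b7=0 t=0,i=0
  ##.|#  b6=1 t=0,i=2
  #.#|.  b5=0 t=0,i=3
  #..|#  b4=1 t=0,i=5
  .##|.  b3=0 t=0,i=11
  .#.|.  b2=0 t=0,i=4
  ..#|.  b1=0 t=0,i=7
  ...|#  b0=1 t=0,i=6
  bits 01010001 = 81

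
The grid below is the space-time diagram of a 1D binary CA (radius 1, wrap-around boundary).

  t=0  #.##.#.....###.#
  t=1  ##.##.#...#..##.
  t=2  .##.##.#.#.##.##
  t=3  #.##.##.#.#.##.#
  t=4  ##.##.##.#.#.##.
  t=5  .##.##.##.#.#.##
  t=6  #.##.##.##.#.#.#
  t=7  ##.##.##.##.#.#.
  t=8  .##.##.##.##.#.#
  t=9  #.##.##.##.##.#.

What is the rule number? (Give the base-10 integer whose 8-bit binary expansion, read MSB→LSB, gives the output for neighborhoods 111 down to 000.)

114

  nb ###: next=.  (t=0,i=12, bit7=0)
  nb ##.: next=#  (t=0,i=0, bit6=1)
  nb #.#: next=#  (t=0,i=1, bit5=1)
  nb #..: next=#  (t=0,i=6, bit4=1)
  nb .##: next=.  (t=0,i=2, bit3=0)
  nb .#.: next=.  (t=0,i=5, bit2=0)
  nb ..#: next=#  (t=0,i=10, bit1=1)
  nb ...: next=.  (t=0,i=7, bit0=0)
  bits 01110010 = 114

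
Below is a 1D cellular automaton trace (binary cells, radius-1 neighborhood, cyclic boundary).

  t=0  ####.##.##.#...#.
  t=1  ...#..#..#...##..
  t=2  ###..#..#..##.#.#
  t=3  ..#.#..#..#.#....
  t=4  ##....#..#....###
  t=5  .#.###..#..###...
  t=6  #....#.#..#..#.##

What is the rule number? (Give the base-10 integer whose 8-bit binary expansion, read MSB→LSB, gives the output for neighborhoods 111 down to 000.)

67

  ###|.  b7=0 t=0,i=1
  ##.|#  b6=1 t=0,i=3
  #.#|.  b5=0 t=0,i=4
  #..|.  b4=0 t=0,i=12
  .##|.  b3=0 t=0,i=0
  .#.|.  b2=0 t=0,i=11
  ..#|#  b1=1 t=0,i=14
  ...|#  b0=1 t=0,i=13
  bits 01000011 = 67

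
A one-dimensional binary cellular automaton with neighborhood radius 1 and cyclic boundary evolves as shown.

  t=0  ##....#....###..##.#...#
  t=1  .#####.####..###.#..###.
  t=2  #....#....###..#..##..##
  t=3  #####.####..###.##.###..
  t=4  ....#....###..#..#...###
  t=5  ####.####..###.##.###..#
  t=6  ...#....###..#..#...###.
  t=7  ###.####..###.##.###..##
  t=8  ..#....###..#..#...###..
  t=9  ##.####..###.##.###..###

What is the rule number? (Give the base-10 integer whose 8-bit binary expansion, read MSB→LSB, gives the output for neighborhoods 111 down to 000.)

83

  [7] ### => .  t=0,i=0
  [6] ##. => #  t=0,i=1
  [5] #.# => .  t=0,i=18
  [4] #.. => #  t=0,i=2
  [3] .## => .  t=0,i=11
  [2] .#. => .  t=0,i=6
  [1] ..# => #  t=0,i=5
  [0] ... => #  t=0,i=3
  bits 01010011 = 83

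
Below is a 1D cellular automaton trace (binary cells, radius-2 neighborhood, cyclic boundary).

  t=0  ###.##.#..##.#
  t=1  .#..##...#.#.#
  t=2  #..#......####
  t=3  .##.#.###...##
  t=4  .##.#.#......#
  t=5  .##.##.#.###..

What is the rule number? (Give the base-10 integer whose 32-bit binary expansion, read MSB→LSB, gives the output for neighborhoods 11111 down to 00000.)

3270255875

  ##### -> #   bit 31 = 1  t=2,i=12
  ####. -> #   bit 30 = 1  t=0,i=1
  ###.# -> .   bit 29 = 0  t=0,i=2
  ###.. -> .   bit 28 = 0  t=2,i=0
  ##.## -> .   bit 27 = 0  t=0,i=3
  ##.#. -> .   bit 26 = 0  t=0,i=6
  ##..# -> #   bit 25 = 1  t=2,i=1
  ##... -> .   bit 24 = 0  t=1,i=6
  #.### -> #   bit 23 = 1  t=0,i=13
  #.##. -> #   bit 22 = 1  t=0,i=4
  #.#.# -> #   bit 21 = 1  t=1,i=11
  #.#.. -> .   bit 20 = 0  t=0,i=7
  #..## -> #   bit 19 = 1  t=0,i=9
  #..#. -> #   bit 18 = 1  t=2,i=2
  #...# -> .   bit 17 = 0  t=1,i=7
  #.... -> .   bit 16 = 0  t=2,i=5
  .#### -> .   bit 15 = 0  t=0,i=0
  .###. -> .   bit 14 = 0  t=3,i=7
  .##.# -> #   bit 13 = 1  t=0,i=5
  .##.. -> .   bit 12 = 0  t=1,i=5
  .#.## -> .   bit 11 = 0  t=3,i=5
  .#.#. -> #   bit 10 = 1  t=1,i=0
  .#..# -> .   bit 9 = 0  t=0,i=8
  .#... -> #   bit 8 = 1  t=2,i=4
  ..### -> .   bit 7 = 0  t=2,i=10
  ..##. -> .   bit 6 = 0  t=0,i=10
  ..#.# -> .   bit 5 = 0  t=1,i=9
  ..#.. -> .   bit 4 = 0  t=2,i=3
  ...## -> .   bit 3 = 0  t=2,i=9
  ...#. -> .   bit 2 = 0  t=1,i=8
  ....# -> #   bit 1 = 1  t=2,i=8
  ..... -> #   bit 0 = 1  t=2,i=6
  bits 11000010111011000010010100000011 = 3270255875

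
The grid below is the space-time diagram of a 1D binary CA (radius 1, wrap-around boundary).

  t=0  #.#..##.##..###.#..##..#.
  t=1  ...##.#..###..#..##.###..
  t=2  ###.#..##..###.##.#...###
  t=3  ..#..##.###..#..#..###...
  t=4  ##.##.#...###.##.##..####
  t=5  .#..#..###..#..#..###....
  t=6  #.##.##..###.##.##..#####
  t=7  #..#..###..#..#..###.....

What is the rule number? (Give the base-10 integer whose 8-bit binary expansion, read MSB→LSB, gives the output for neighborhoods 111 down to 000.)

83

  ### -> .   bit 7 = 0  t=0,i=13
  ##. -> #   bit 6 = 1  t=0,i=6
  #.# -> .   bit 5 = 0  t=0,i=1
  #.. -> #   bit 4 = 1  t=0,i=3
  .## -> .   bit 3 = 0  t=0,i=5
  .#. -> .   bit 2 = 0  t=0,i=0
  ..# -> #   bit 1 = 1  t=0,i=4
  ... -> #   bit 0 = 1  t=1,i=0
  bits 01010011 = 83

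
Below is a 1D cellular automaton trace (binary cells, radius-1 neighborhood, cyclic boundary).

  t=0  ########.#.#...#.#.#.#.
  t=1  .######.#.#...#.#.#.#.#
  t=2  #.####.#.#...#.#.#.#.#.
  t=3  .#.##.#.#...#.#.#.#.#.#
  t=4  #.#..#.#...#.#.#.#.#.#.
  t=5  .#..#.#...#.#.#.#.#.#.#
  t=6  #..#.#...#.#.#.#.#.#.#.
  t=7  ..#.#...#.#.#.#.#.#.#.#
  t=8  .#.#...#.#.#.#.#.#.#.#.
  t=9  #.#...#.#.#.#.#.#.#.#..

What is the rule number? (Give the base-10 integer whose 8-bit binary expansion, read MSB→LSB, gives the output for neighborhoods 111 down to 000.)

  [7] ### => #  t=0,i=1
  [6] ##. => .  t=0,i=7
  [5] #.# => #  t=0,i=8
  [4] #.. => .  t=0,i=12
  [3] .## => .  t=0,i=0
  [2] .#. => .  t=0,i=9
  [1] ..# => #  t=0,i=14
  [0] ... => .  t=0,i=13
  bits 10100010 = 162

162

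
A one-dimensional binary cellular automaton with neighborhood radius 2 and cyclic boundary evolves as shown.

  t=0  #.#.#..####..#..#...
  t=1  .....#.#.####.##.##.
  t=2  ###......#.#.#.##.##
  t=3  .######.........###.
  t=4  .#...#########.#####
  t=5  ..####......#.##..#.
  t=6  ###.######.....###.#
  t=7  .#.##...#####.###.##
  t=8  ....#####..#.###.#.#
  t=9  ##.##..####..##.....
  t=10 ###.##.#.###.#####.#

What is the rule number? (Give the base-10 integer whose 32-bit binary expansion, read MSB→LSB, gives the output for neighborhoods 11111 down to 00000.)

  nb #####: next=.  (t=2,i=0, bit31=0)
  nb ####.: next=#  (t=0,i=9, bit30=1)
  nb ###.#: next=.  (t=1,i=12, bit29=0)
  nb ###..: next=#  (t=0,i=10, bit28=1)
  nb ##.##: next=#  (t=1,i=13, bit27=1)
  nb ##.#.: next=.  (t=4,i=0, bit26=0)
  nb ##..#: next=#  (t=0,i=11, bit25=1)
  nb ##...: next=#  (t=1,i=19, bit24=1)
  nb #.###: next=#  (t=1,i=9, bit23=1)
  nb #.##.: next=.  (t=1,i=14, bit22=0)
  nb #.#.#: next=.  (t=0,i=2, bit21=0)
  nb #.#..: next=.  (t=0,i=4, bit20=0)
  nb #..##: next=.  (t=0,i=6, bit19=0)
  nb #..#.: next=#  (t=0,i=12, bit18=1)
  nb #...#: next=#  (t=0,i=18, bit17=1)
  nb #....: next=#  (t=1,i=0, bit16=1)
  nb .####: next=.  (t=0,i=8, bit15=0)
  nb .###.: next=#  (t=3,i=17, bit14=1)
  nb .##.#: next=#  (t=1,i=15, bit13=1)
  nb .##..: next=#  (t=1,i=18, bit12=1)
  nb .#.##: next=.  (t=1,i=8, bit11=0)
  nb .#.#.: next=.  (t=0,i=1, bit10=0)
  nb .#..#: next=#  (t=0,i=5, bit9=1)
  nb .#...: next=#  (t=0,i=17, bit8=1)
  nb ..###: next=#  (t=0,i=7, bit7=1)
  nb ..##.: next=#  (t=9,i=0, bit6=1)
  nb ..#.#: next=.  (t=0,i=0, bit5=0)
  nb ..#..: next=.  (t=0,i=13, bit4=0)
  nb ...##: next=#  (t=3,i=15, bit3=1)
  nb ...#.: next=.  (t=0,i=19, bit2=0)
  nb ....#: next=.  (t=1,i=3, bit1=0)
  nb .....: next=#  (t=1,i=1, bit0=1)
  bits 01011011100001110111001111001001 = 1535603657

1535603657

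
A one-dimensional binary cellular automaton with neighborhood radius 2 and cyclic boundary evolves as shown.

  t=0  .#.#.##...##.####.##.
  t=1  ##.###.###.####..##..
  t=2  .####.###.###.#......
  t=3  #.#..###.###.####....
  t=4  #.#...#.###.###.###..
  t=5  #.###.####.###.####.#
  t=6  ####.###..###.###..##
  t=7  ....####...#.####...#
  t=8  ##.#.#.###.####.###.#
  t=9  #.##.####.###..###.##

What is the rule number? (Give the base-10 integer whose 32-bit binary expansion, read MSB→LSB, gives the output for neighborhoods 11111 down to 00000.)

  [31] ##### => .  t=6,i=0
  [30] ####. => .  t=0,i=15
  [29] ###.# => .  t=0,i=16
  [28] ###.. => #  t=1,i=14
  [27] ##.## => #  t=0,i=12
  [26] ##.#. => #  t=2,i=13
  [25] ##..# => .  t=0,i=20
  [24] ##... => #  t=0,i=7
  [23] #.### => #  t=0,i=13
  [22] #.##. => #  t=0,i=5
  [21] #.#.# => #  t=0,i=3
  [20] #.#.. => #  t=2,i=14
  [19] #..## => .  t=1,i=16
  [18] #..#. => #  t=0,i=0
  [17] #...# => #  t=0,i=8
  [16] #.... => #  t=2,i=16
  [15] .#### => #  t=0,i=14
  [14] .###. => #  t=1,i=4
  [13] .##.# => #  t=0,i=11
  [12] .##.. => .  t=0,i=6
  [11] .#.## => #  t=0,i=4
  [10] .#.#. => .  t=0,i=2
  [9] .#..# => .  t=3,i=3
  [8] .#... => #  t=2,i=15
  [7] ..### => .  t=2,i=1
  [6] ..##. => .  t=0,i=10
  [5] ..#.# => #  t=0,i=1
  [4] ..#.. => #  t=7,i=20
  [3] ...## => #  t=0,i=9
  [2] ...#. => .  t=3,i=20
  [1] ....# => .  t=2,i=20
  [0] ..... => .  t=2,i=17
  bits 00011101111101111110100100111000 = 502786360

502786360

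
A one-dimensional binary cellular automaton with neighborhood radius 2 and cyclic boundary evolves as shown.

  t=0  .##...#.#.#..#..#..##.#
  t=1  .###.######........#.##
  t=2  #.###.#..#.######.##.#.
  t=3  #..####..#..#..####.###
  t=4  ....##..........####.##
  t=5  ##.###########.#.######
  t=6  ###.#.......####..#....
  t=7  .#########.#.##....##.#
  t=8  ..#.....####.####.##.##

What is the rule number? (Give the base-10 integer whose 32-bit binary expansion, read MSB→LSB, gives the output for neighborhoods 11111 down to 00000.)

  ##### -> .   bit 31 = 0  t=1,i=7
  ####. -> #   bit 30 = 1  t=1,i=9
  ###.# -> #   bit 29 = 1  t=1,i=3
  ###.. -> .   bit 28 = 0  t=1,i=10
  ##.## -> #   bit 27 = 1  t=1,i=0
  ##.#. -> #   bit 26 = 1  t=0,i=21
  ##..# -> .   bit 25 = 0  t=3,i=1
  ##... -> #   bit 24 = 1  t=0,i=3
  #.### -> .   bit 23 = 0  t=1,i=1
  #.##. -> #   bit 22 = 1  t=0,i=1
  #.#.# -> #   bit 21 = 1  t=0,i=8
  #.#.. -> #   bit 20 = 1  t=0,i=10
  #..## -> .   bit 19 = 0  t=0,i=18
  #..#. -> .   bit 18 = 0  t=0,i=12
  #...# -> .   bit 17 = 0  t=0,i=4
  #.... -> #   bit 16 = 1  t=1,i=12
  .#### -> #   bit 15 = 1  t=1,i=6
  .###. -> #   bit 14 = 1  t=1,i=2
  .##.# -> .   bit 13 = 0  t=0,i=20
  .##.. -> #   bit 12 = 1  t=0,i=2
  .#.## -> .   bit 11 = 0  t=0,i=0
  .#.#. -> #   bit 10 = 1  t=0,i=7
  .#..# -> .   bit 9 = 0  t=0,i=11
  .#... -> #   bit 8 = 1  t=6,i=5
  ..### -> .   bit 7 = 0  t=3,i=3
  ..##. -> #   bit 6 = 1  t=0,i=19
  ..#.# -> #   bit 5 = 1  t=0,i=6
  ..#.. -> .   bit 4 = 0  t=0,i=13
  ...## -> #   bit 3 = 1  t=4,i=3
  ...#. -> #   bit 2 = 1  t=0,i=5
  ....# -> .   bit 1 = 0  t=1,i=17
  ..... -> #   bit 0 = 1  t=1,i=13
  bits 01101101011100011101010101101101 = 1836176749

1836176749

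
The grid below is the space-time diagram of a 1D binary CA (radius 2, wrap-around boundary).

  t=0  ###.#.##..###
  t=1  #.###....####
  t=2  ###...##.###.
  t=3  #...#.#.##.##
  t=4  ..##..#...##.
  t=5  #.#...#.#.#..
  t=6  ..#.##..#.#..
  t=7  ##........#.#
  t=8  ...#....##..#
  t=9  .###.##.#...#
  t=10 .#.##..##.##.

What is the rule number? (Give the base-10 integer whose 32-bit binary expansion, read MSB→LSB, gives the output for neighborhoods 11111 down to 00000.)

  ##### -> #   bit 31 = 1  t=0,i=0
  ####. -> .   bit 30 = 0  t=0,i=1
  ###.# -> #   bit 29 = 1  t=0,i=2
  ###.. -> .   bit 28 = 0  t=1,i=4
  ##.## -> #   bit 27 = 1  t=1,i=1
  ##.#. -> #   bit 26 = 1  t=0,i=3
  ##..# -> .   bit 25 = 0  t=0,i=8
  ##... -> .   bit 24 = 0  t=1,i=5
  #.### -> #   bit 23 = 1  t=1,i=2
  #.##. -> .   bit 22 = 0  t=0,i=6
  #.#.# -> #   bit 21 = 1  t=0,i=4
  #.#.. -> #   bit 20 = 1  t=5,i=2
  #..## -> #   bit 19 = 1  t=0,i=9
  #..#. -> .   bit 18 = 0  t=4,i=5
  #...# -> #   bit 17 = 1  t=2,i=4
  #.... -> #   bit 16 = 1  t=1,i=6
  .#### -> #   bit 15 = 1  t=0,i=11
  .###. -> .   bit 14 = 0  t=1,i=3
  .##.# -> .   bit 13 = 0  t=2,i=7
  .##.. -> .   bit 12 = 0  t=0,i=7
  .#.## -> .   bit 11 = 0  t=0,i=5
  .#.#. -> .   bit 10 = 0  t=3,i=5
  .#..# -> .   bit 9 = 0  t=5,i=11
  .#... -> .   bit 8 = 0  t=4,i=7
  ..### -> #   bit 7 = 1  t=0,i=10
  ..##. -> #   bit 6 = 1  t=2,i=6
  ..#.# -> .   bit 5 = 0  t=3,i=4
  ..#.. -> #   bit 4 = 1  t=4,i=6
  ...## -> .   bit 3 = 0  t=1,i=8
  ...#. -> #   bit 2 = 1  t=3,i=3
  ....# -> #   bit 1 = 1  t=1,i=7
  ..... -> .   bit 0 = 0  t=7,i=4
  bits 10101100101110111000000011010110 = 2897969366

2897969366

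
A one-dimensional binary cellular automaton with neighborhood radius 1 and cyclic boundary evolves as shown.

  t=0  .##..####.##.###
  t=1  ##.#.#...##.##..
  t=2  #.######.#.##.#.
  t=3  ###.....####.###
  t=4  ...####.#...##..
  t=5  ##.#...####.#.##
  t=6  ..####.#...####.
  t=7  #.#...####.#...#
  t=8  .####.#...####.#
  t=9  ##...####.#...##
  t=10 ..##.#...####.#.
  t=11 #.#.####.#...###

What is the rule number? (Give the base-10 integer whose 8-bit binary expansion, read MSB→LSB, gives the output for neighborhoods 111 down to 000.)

61

  nb ###: next=.  (t=0,i=6, bit7=0)
  nb ##.: next=.  (t=0,i=2, bit6=0)
  nb #.#: next=#  (t=0,i=0, bit5=1)
  nb #..: next=#  (t=0,i=3, bit4=1)
  nb .##: next=#  (t=0,i=1, bit3=1)
  nb .#.: next=#  (t=1,i=3, bit2=1)
  nb ..#: next=.  (t=0,i=4, bit1=0)
  nb ...: next=#  (t=1,i=7, bit0=1)
  bits 00111101 = 61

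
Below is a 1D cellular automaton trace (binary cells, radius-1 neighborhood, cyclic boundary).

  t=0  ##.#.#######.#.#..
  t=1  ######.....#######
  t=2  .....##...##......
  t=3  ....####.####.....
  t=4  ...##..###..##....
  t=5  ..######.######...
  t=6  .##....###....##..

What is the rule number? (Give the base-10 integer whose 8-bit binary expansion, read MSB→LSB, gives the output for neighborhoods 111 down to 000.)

126

  [7] ### => .  t=0,i=6
  [6] ##. => #  t=0,i=1
  [5] #.# => #  t=0,i=2
  [4] #.. => #  t=0,i=16
  [3] .## => #  t=0,i=0
  [2] .#. => #  t=0,i=3
  [1] ..# => #  t=0,i=17
  [0] ... => .  t=1,i=7
  bits 01111110 = 126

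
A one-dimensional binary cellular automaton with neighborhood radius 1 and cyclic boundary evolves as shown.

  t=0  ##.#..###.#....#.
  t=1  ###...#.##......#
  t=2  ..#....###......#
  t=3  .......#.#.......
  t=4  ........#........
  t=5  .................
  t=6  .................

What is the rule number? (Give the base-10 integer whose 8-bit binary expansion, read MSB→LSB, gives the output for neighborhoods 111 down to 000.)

  ###|.  b7=0 t=0,i=7
  ##.|#  b6=1 t=0,i=1
  #.#|#  b5=1 t=0,i=2
  #..|.  b4=0 t=0,i=4
  .##|#  b3=1 t=0,i=0
  .#.|.  b2=0 t=0,i=3
  ..#|.  b1=0 t=0,i=5
  ...|.  b0=0 t=0,i=12
  bits 01101000 = 104

104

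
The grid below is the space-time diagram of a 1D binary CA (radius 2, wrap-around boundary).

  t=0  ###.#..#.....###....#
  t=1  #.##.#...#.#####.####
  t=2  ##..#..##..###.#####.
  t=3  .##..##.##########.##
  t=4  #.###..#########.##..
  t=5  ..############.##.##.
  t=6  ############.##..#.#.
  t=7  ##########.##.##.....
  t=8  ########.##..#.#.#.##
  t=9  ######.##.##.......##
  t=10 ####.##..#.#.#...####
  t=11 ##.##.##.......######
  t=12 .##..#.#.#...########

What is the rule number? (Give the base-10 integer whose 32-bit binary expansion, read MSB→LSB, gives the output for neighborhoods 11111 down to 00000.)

3196834446

  [31] ##### => #  t=1,i=13
  [30] ####. => .  t=0,i=1
  [29] ###.# => #  t=0,i=2
  [28] ###.. => #  t=0,i=15
  [27] ##.## => #  t=1,i=1
  [26] ##.#. => #  t=0,i=3
  [25] ##..# => #  t=2,i=2
  [24] ##... => .  t=0,i=16
  [23] #.### => #  t=1,i=11
  [22] #.##. => .  t=1,i=2
  [21] #.#.# => .  t=6,i=19
  [20] #.#.. => .  t=0,i=4
  [19] #..## => #  t=2,i=6
  [18] #..#. => .  t=0,i=6
  [17] #...# => #  t=1,i=7
  [16] #.... => #  t=0,i=9
  [15] .#### => #  t=0,i=0
  [14] .###. => #  t=0,i=14
  [13] .##.# => .  t=1,i=3
  [12] .##.. => #  t=2,i=1
  [11] .#.## => .  t=1,i=10
  [10] .#.#. => .  t=6,i=18
  [9] .#..# => #  t=0,i=5
  [8] .#... => .  t=0,i=8
  [7] ..### => #  t=0,i=13
  [6] ..##. => .  t=2,i=7
  [5] ..#.# => .  t=1,i=9
  [4] ..#.. => .  t=0,i=7
  [3] ...## => #  t=0,i=12
  [2] ...#. => #  t=1,i=8
  [1] ....# => #  t=0,i=11
  [0] ..... => .  t=0,i=10
  bits 10111110100010111101001010001110 = 3196834446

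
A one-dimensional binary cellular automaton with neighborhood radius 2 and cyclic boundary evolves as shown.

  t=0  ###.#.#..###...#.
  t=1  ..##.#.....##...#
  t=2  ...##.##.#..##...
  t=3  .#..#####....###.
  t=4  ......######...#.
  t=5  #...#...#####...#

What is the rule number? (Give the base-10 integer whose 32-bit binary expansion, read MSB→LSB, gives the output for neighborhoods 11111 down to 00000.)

  #####|#  b31=1 t=3,i=6
  ####.|#  b30=1 t=3,i=7
  ###.#|#  b29=1 t=0,i=2
  ###..|#  b28=1 t=0,i=11
  ##.##|#  b27=1 t=2,i=5
  ##.#.|#  b26=1 t=0,i=3
  ##..#|.  b25=0 t=3,i=16
  ##...|#  b24=1 t=0,i=12
  #.###|.  b23=0 t=0,i=0
  #.##.|#  b22=1 t=2,i=6
  #.#.#|.  b21=0 t=0,i=4
  #.#..|.  b20=0 t=0,i=6
  #..##|.  b19=0 t=0,i=8
  #..#.|.  b18=0 t=3,i=0
  #...#|.  b17=0 t=0,i=13
  #....|#  b16=1 t=1,i=7
  .####|.  b15=0 t=3,i=5
  .###.|.  b14=0 t=0,i=1
  .##.#|#  b13=1 t=1,i=3
  .##..|#  b12=1 t=1,i=12
  .#.##|#  b11=1 t=0,i=16
  .#.#.|#  b10=1 t=0,i=5
  .#..#|.  b9=0 t=0,i=7
  .#...|#  b8=1 t=1,i=6
  ..###|.  b7=0 t=0,i=9
  ..##.|.  b6=0 t=1,i=2
  ..#.#|.  b5=0 t=0,i=15
  ..#..|.  b4=0 t=1,i=16
  ...##|.  b3=0 t=1,i=10
  ...#.|.  b2=0 t=0,i=14
  ....#|#  b1=1 t=1,i=9
  .....|.  b0=0 t=1,i=8
  bits 11111101010000010011110100000010 = 4248911106

4248911106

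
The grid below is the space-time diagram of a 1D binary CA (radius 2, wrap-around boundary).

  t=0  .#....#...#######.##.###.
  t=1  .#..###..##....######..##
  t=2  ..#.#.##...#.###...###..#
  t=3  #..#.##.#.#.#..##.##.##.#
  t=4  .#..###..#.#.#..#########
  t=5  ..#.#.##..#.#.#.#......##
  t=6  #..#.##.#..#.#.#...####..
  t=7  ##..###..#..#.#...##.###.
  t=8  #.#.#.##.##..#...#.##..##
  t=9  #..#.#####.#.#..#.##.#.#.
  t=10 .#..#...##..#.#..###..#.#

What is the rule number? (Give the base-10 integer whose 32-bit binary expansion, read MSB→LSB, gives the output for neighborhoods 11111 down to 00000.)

  ##### -> .   bit 31 = 0  t=0,i=12
  ####. -> #   bit 30 = 1  t=0,i=15
  ###.# -> #   bit 29 = 1  t=0,i=16
  ###.. -> #   bit 28 = 1  t=0,i=23
  ##.## -> #   bit 27 = 1  t=0,i=17
  ##.#. -> .   bit 26 = 0  t=1,i=0
  ##..# -> #   bit 25 = 1  t=0,i=24
  ##... -> #   bit 24 = 1  t=1,i=11
  #.### -> .   bit 23 = 0  t=0,i=21
  #.##. -> #   bit 22 = 1  t=0,i=18
  #.#.# -> .   bit 21 = 0  t=2,i=4
  #.#.. -> .   bit 20 = 0  t=1,i=1
  #..## -> .   bit 19 = 0  t=1,i=3
  #..#. -> .   bit 18 = 0  t=0,i=0
  #...# -> .   bit 17 = 0  t=0,i=8
  #.... -> .   bit 16 = 0  t=0,i=3
  .#### -> .   bit 15 = 0  t=0,i=11
  .###. -> .   bit 14 = 0  t=0,i=22
  .##.# -> #   bit 13 = 1  t=0,i=19
  .##.. -> .   bit 12 = 0  t=1,i=10
  .#.## -> #   bit 11 = 1  t=2,i=5
  .#.#. -> #   bit 10 = 1  t=2,i=3
  .#..# -> #   bit 9 = 1  t=1,i=2
  .#... -> .   bit 8 = 0  t=0,i=2
  ..### -> #   bit 7 = 1  t=0,i=10
  ..##. -> .   bit 6 = 0  t=1,i=9
  ..#.# -> .   bit 5 = 0  t=2,i=2
  ..#.. -> #   bit 4 = 1  t=0,i=1
  ...## -> #   bit 3 = 1  t=0,i=9
  ...#. -> #   bit 2 = 1  t=0,i=5
  ....# -> #   bit 1 = 1  t=0,i=4
  ..... -> #   bit 0 = 1  t=5,i=19
  bits 01111011010000000010111010011111 = 2067803807

2067803807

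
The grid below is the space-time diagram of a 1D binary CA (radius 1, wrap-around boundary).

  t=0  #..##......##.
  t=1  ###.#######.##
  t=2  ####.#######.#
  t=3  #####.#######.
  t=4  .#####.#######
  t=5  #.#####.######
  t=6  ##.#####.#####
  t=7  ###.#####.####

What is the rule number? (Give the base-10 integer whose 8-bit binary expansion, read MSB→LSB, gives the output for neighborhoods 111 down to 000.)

  ###|#  b7=1 t=1,i=0
  ##.|#  b6=1 t=0,i=4
  #.#|#  b5=1 t=0,i=13
  #..|#  b4=1 t=0,i=1
  .##|.  b3=0 t=0,i=3
  .#.|#  b2=1 t=0,i=0
  ..#|#  b1=1 t=0,i=2
  ...|#  b0=1 t=0,i=6
  bits 11110111 = 247

247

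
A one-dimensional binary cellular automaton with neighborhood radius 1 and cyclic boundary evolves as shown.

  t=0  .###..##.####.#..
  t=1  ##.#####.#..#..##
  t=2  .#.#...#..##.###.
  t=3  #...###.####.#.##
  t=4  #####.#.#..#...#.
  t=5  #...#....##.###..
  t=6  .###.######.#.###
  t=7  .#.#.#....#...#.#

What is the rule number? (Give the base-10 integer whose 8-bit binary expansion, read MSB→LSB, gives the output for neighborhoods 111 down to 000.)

  nb ###: next=.  (t=0,i=2, bit7=0)
  nb ##.: next=#  (t=0,i=3, bit6=1)
  nb #.#: next=.  (t=0,i=8, bit5=0)
  nb #..: next=#  (t=0,i=4, bit4=1)
  nb .##: next=#  (t=0,i=1, bit3=1)
  nb .#.: next=.  (t=0,i=14, bit2=0)
  nb ..#: next=#  (t=0,i=0, bit1=1)
  nb ...: next=#  (t=0,i=16, bit0=1)
  bits 01011011 = 91

91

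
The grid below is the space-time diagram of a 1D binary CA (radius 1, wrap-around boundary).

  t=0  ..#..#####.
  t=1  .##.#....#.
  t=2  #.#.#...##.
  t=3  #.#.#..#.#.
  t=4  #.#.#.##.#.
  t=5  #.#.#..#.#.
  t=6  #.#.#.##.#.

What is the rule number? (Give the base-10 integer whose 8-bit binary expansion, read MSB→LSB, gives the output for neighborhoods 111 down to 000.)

  nb ###: next=.  (t=0,i=6, bit7=0)
  nb ##.: next=#  (t=0,i=9, bit6=1)
  nb #.#: next=.  (t=1,i=3, bit5=0)
  nb #..: next=.  (t=0,i=3, bit4=0)
  nb .##: next=.  (t=0,i=5, bit3=0)
  nb .#.: next=#  (t=0,i=2, bit2=1)
  nb ..#: next=#  (t=0,i=1, bit1=1)
  nb ...: next=.  (t=0,i=0, bit0=0)
  bits 01000110 = 70

70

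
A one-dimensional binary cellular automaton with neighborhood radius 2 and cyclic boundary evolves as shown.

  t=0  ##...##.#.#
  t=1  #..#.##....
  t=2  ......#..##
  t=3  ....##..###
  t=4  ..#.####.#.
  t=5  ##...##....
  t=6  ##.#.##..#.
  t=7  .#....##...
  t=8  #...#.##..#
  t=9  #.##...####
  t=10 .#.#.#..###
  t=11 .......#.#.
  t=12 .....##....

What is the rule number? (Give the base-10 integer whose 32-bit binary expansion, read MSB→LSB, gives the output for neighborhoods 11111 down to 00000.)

  nb #####: next=#  (t=9,i=9, bit31=1)
  nb ####.: next=#  (t=4,i=6, bit30=1)
  nb ###.#: next=.  (t=4,i=7, bit29=0)
  nb ###..: next=.  (t=0,i=1, bit28=0)
  nb ##.##: next=#  (t=9,i=1, bit27=1)
  nb ##.#.: next=.  (t=0,i=7, bit26=0)
  nb ##..#: next=#  (t=3,i=6, bit25=1)
  nb ##...: next=.  (t=0,i=2, bit24=0)
  nb #.###: next=.  (t=0,i=10, bit23=0)
  nb #.##.: next=.  (t=1,i=5, bit22=0)
  nb #.#.#: next=.  (t=0,i=8, bit21=0)
  nb #.#..: next=.  (t=4,i=9, bit20=0)
  nb #..##: next=#  (t=2,i=8, bit19=1)
  nb #..#.: next=.  (t=1,i=2, bit18=0)
  nb #...#: next=#  (t=0,i=3, bit17=1)
  nb #....: next=.  (t=1,i=8, bit16=0)
  nb .####: next=#  (t=4,i=5, bit15=1)
  nb .###.: next=#  (t=0,i=0, bit14=1)
  nb .##.#: next=#  (t=0,i=6, bit13=1)
  nb .##..: next=#  (t=1,i=6, bit12=1)
  nb .#.##: next=.  (t=0,i=9, bit11=0)
  nb .#.#.: next=.  (t=10,i=2, bit10=0)
  nb .#..#: next=.  (t=1,i=1, bit9=0)
  nb .#...: next=.  (t=4,i=10, bit8=0)
  nb ..###: next=.  (t=3,i=8, bit7=0)
  nb ..##.: next=#  (t=0,i=5, bit6=1)
  nb ..#.#: next=.  (t=1,i=3, bit5=0)
  nb ..#..: next=.  (t=1,i=0, bit4=0)
  nb ...##: next=.  (t=0,i=4, bit3=0)
  nb ...#.: next=#  (t=1,i=10, bit2=1)
  nb ....#: next=#  (t=1,i=9, bit1=1)
  nb .....: next=.  (t=2,i=2, bit0=0)
  bits 11001010000010101111000001000110 = 3389714502

3389714502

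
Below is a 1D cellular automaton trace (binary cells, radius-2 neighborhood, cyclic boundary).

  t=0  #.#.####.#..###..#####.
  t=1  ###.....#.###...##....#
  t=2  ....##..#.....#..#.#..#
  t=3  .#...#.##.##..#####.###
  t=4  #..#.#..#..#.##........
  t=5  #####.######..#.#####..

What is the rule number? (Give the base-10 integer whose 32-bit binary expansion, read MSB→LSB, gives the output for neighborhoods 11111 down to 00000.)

70203057

  [31] ##### => .  t=0,i=19
  [30] ####. => .  t=0,i=6
  [29] ###.# => .  t=0,i=7
  [28] ###.. => .  t=0,i=14
  [27] ##.## => .  t=3,i=9
  [26] ##.#. => #  t=0,i=8
  [25] ##..# => .  t=0,i=15
  [24] ##... => .  t=1,i=3
  [23] #.### => .  t=0,i=4
  [22] #.##. => .  t=3,i=7
  [21] #.#.# => #  t=0,i=0
  [20] #.#.. => .  t=0,i=9
  [19] #..## => #  t=0,i=11
  [18] #..#. => #  t=2,i=7
  [17] #...# => #  t=1,i=14
  [16] #.... => #  t=1,i=4
  [15] .#### => .  t=0,i=5
  [14] .###. => .  t=0,i=13
  [13] .##.# => #  t=3,i=8
  [12] .##.. => #  t=1,i=17
  [11] .#.## => .  t=0,i=3
  [10] .#.#. => #  t=0,i=1
  [9] .#..# => #  t=0,i=10
  [8] .#... => .  t=2,i=0
  [7] ..### => #  t=0,i=12
  [6] ..##. => .  t=1,i=16
  [5] ..#.# => #  t=1,i=8
  [4] ..#.. => #  t=2,i=8
  [3] ...## => .  t=1,i=15
  [2] ...#. => .  t=1,i=7
  [1] ....# => .  t=1,i=6
  [0] ..... => #  t=1,i=5
  bits 00000100001011110011011010110001 = 70203057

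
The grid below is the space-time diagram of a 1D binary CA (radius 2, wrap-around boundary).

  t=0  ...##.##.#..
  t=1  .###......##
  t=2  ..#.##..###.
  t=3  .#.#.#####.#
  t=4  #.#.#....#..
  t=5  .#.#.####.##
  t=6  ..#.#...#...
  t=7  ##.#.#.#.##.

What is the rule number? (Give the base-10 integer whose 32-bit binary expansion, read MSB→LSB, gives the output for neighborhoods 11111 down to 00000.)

588079054

  nb #####: next=.  (t=3,i=7, bit31=0)
  nb ####.: next=.  (t=3,i=8, bit30=0)
  nb ###.#: next=#  (t=3,i=9, bit29=1)
  nb ###..: next=.  (t=1,i=3, bit28=0)
  nb ##.##: next=.  (t=0,i=5, bit27=0)
  nb ##.#.: next=.  (t=0,i=8, bit26=0)
  nb ##..#: next=#  (t=2,i=6, bit25=1)
  nb ##...: next=#  (t=1,i=4, bit24=1)
  nb #.###: next=.  (t=1,i=1, bit23=0)
  nb #.##.: next=.  (t=0,i=6, bit22=0)
  nb #.#.#: next=.  (t=3,i=1, bit21=0)
  nb #.#..: next=.  (t=0,i=9, bit20=0)
  nb #..##: next=#  (t=2,i=7, bit19=1)
  nb #..#.: next=#  (t=4,i=11, bit18=1)
  nb #...#: next=.  (t=2,i=0, bit17=0)
  nb #....: next=#  (t=0,i=11, bit16=1)
  nb .####: next=.  (t=3,i=6, bit15=0)
  nb .###.: next=#  (t=1,i=2, bit14=1)
  nb .##.#: next=.  (t=0,i=4, bit13=0)
  nb .##..: next=#  (t=2,i=5, bit12=1)
  nb .#.##: next=#  (t=2,i=3, bit11=1)
  nb .#.#.: next=#  (t=3,i=0, bit10=1)
  nb .#..#: next=#  (t=4,i=10, bit9=1)
  nb .#...: next=#  (t=0,i=10, bit8=1)
  nb ..###: next=#  (t=2,i=8, bit7=1)
  nb ..##.: next=#  (t=0,i=3, bit6=1)
  nb ..#.#: next=.  (t=2,i=2, bit5=0)
  nb ..#..: next=.  (t=4,i=9, bit4=0)
  nb ...##: next=#  (t=0,i=2, bit3=1)
  nb ...#.: next=#  (t=2,i=1, bit2=1)
  nb ....#: next=#  (t=0,i=1, bit1=1)
  nb .....: next=.  (t=0,i=0, bit0=0)
  bits 00100011000011010101111111001110 = 588079054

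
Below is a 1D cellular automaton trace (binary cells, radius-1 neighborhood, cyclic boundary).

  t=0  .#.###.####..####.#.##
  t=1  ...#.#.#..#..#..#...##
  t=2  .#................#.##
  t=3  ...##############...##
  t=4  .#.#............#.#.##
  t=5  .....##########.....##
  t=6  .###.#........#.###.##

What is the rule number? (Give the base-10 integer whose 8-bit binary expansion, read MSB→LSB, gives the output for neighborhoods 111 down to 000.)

  [7] ### => .  t=0,i=4
  [6] ##. => #  t=0,i=5
  [5] #.# => .  t=0,i=0
  [4] #.. => .  t=0,i=11
  [3] .## => #  t=0,i=3
  [2] .#. => .  t=0,i=1
  [1] ..# => .  t=0,i=12
  [0] ... => #  t=1,i=1
  bits 01001001 = 73

73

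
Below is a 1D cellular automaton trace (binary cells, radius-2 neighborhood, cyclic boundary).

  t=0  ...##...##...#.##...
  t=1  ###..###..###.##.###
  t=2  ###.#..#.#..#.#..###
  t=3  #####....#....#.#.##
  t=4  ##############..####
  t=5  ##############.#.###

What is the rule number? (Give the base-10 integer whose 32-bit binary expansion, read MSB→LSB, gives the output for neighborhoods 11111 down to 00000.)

  nb #####: next=#  (t=1,i=0, bit31=1)
  nb ####.: next=#  (t=1,i=1, bit30=1)
  nb ###.#: next=#  (t=1,i=12, bit29=1)
  nb ###..: next=#  (t=1,i=2, bit28=1)
  nb ##.##: next=.  (t=1,i=13, bit27=0)
  nb ##.#.: next=#  (t=2,i=3, bit26=1)
  nb ##..#: next=.  (t=1,i=3, bit25=0)
  nb ##...: next=#  (t=0,i=5, bit24=1)
  nb #.###: next=#  (t=1,i=17, bit23=1)
  nb #.##.: next=#  (t=0,i=15, bit22=1)
  nb #.#.#: next=#  (t=3,i=16, bit21=1)
  nb #.#..: next=#  (t=2,i=4, bit20=1)
  nb #..##: next=#  (t=1,i=4, bit19=1)
  nb #..#.: next=.  (t=2,i=6, bit18=0)
  nb #...#: next=#  (t=0,i=6, bit17=1)
  nb #....: next=#  (t=0,i=18, bit16=1)
  nb .####: next=#  (t=1,i=18, bit15=1)
  nb .###.: next=.  (t=1,i=6, bit14=0)
  nb .##.#: next=.  (t=1,i=15, bit13=0)
  nb .##..: next=.  (t=0,i=4, bit12=0)
  nb .#.##: next=#  (t=0,i=14, bit11=1)
  nb .#.#.: next=.  (t=2,i=8, bit10=0)
  nb .#..#: next=.  (t=2,i=5, bit9=0)
  nb .#...: next=#  (t=3,i=10, bit8=1)
  nb ..###: next=.  (t=1,i=5, bit7=0)
  nb ..##.: next=.  (t=0,i=3, bit6=0)
  nb ..#.#: next=.  (t=0,i=13, bit5=0)
  nb ..#..: next=#  (t=3,i=9, bit4=1)
  nb ...##: next=#  (t=0,i=2, bit3=1)
  nb ...#.: next=#  (t=0,i=12, bit2=1)
  nb ....#: next=#  (t=0,i=1, bit1=1)
  nb .....: next=#  (t=0,i=0, bit0=1)
  bits 11110101111110111000100100011111 = 4126902559

4126902559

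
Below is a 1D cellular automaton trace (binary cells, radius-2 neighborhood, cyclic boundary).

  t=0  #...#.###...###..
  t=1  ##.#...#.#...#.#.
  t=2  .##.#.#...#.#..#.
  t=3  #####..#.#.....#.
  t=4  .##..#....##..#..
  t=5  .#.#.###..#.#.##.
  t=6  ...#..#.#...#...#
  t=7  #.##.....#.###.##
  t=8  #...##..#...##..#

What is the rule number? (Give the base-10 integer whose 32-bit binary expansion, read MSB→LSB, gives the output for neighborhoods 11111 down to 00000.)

  nb #####: next=#  (t=3,i=2, bit31=1)
  nb ####.: next=.  (t=3,i=3, bit30=0)
  nb ###.#: next=#  (t=7,i=0, bit29=1)
  nb ###..: next=.  (t=0,i=8, bit28=0)
  nb ##.##: next=.  (t=7,i=1, bit27=0)
  nb ##.#.: next=#  (t=1,i=2, bit26=1)
  nb ##..#: next=#  (t=0,i=15, bit25=1)
  nb ##...: next=#  (t=0,i=9, bit24=1)
  nb #.###: next=.  (t=0,i=6, bit23=0)
  nb #.##.: next=.  (t=1,i=0, bit22=0)
  nb #.#.#: next=#  (t=1,i=15, bit21=1)
  nb #.#..: next=.  (t=1,i=3, bit20=0)
  nb #..##: next=#  (t=2,i=0, bit19=1)
  nb #..#.: next=.  (t=0,i=16, bit18=0)
  nb #...#: next=.  (t=0,i=2, bit17=0)
  nb #....: next=#  (t=3,i=11, bit16=1)
  nb .####: next=#  (t=3,i=1, bit15=1)
  nb .###.: next=#  (t=0,i=7, bit14=1)
  nb .##.#: next=#  (t=1,i=1, bit13=1)
  nb .##..: next=.  (t=4,i=2, bit12=0)
  nb .#.##: next=.  (t=0,i=5, bit11=0)
  nb .#.#.: next=.  (t=1,i=8, bit10=0)
  nb .#..#: next=.  (t=2,i=13, bit9=0)
  nb .#...: next=#  (t=0,i=1, bit8=1)
  nb ..###: next=.  (t=0,i=12, bit7=0)
  nb ..##.: next=#  (t=2,i=1, bit6=1)
  nb ..#.#: next=.  (t=0,i=4, bit5=0)
  nb ..#..: next=#  (t=0,i=0, bit4=1)
  nb ...##: next=.  (t=0,i=11, bit3=0)
  nb ...#.: next=#  (t=0,i=3, bit2=1)
  nb ....#: next=.  (t=3,i=13, bit1=0)
  nb .....: next=.  (t=3,i=12, bit0=0)
  bits 10100111001010011110000101010100 = 2804539732

2804539732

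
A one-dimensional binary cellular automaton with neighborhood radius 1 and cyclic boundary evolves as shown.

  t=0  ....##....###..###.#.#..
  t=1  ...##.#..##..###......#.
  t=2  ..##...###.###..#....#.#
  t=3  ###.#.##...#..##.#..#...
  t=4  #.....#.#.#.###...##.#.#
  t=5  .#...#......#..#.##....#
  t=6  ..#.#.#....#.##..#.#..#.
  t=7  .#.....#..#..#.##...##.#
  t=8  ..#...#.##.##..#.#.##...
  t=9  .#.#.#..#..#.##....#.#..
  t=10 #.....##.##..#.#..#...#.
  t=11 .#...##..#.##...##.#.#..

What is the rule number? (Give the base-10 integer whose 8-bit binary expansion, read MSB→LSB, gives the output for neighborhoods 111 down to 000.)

  ### -> .   bit 7 = 0  t=0,i=11
  ##. -> .   bit 6 = 0  t=0,i=5
  #.# -> .   bit 5 = 0  t=0,i=18
  #.. -> #   bit 4 = 1  t=0,i=6
  .## -> #   bit 3 = 1  t=0,i=4
  .#. -> .   bit 2 = 0  t=0,i=19
  ..# -> #   bit 1 = 1  t=0,i=3
  ... -> .   bit 0 = 0  t=0,i=0
  bits 00011010 = 26

26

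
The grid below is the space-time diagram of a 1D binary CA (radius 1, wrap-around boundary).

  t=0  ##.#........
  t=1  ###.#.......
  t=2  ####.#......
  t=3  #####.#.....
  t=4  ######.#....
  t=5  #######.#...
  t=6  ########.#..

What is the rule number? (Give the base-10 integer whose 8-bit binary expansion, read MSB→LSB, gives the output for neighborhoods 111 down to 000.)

248

  ###|#  b7=1 t=1,i=1
  ##.|#  b6=1 t=0,i=1
  #.#|#  b5=1 t=0,i=2
  #..|#  b4=1 t=0,i=4
  .##|#  b3=1 t=0,i=0
  .#.|.  b2=0 t=0,i=3
  ..#|.  b1=0 t=0,i=11
  ...|.  b0=0 t=0,i=5
  bits 11111000 = 248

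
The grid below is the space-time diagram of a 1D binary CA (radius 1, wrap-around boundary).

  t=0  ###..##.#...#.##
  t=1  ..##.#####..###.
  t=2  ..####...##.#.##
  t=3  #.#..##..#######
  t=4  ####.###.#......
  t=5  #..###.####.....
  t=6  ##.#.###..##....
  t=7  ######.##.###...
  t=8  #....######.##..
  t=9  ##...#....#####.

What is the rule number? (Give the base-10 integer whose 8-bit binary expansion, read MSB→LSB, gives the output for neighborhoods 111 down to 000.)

124

  ###|.  b7=0 t=0,i=0
  ##.|#  b6=1 t=0,i=2
  #.#|#  b5=1 t=0,i=7
  #..|#  b4=1 t=0,i=3
  .##|#  b3=1 t=0,i=5
  .#.|#  b2=1 t=0,i=8
  ..#|.  b1=0 t=0,i=4
  ...|.  b0=0 t=0,i=10
  bits 01111100 = 124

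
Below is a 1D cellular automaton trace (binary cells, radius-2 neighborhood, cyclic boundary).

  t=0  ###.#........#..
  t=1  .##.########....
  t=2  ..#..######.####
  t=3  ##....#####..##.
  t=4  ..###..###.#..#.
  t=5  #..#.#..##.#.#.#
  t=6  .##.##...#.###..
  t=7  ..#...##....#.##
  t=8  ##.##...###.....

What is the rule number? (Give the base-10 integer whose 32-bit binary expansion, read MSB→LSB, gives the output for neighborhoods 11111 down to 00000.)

  ##### -> #   bit 31 = 1  t=1,i=6
  ####. -> #   bit 30 = 1  t=1,i=10
  ###.# -> #   bit 29 = 1  t=0,i=2
  ###.. -> .   bit 28 = 0  t=1,i=11
  ##.## -> .   bit 27 = 0  t=1,i=3
  ##.#. -> .   bit 26 = 0  t=0,i=3
  ##..# -> #   bit 25 = 1  t=2,i=0
  ##... -> #   bit 24 = 1  t=1,i=12
  #.### -> .   bit 23 = 0  t=1,i=4
  #.##. -> .   bit 22 = 0  t=3,i=0
  #.#.# -> #   bit 21 = 1  t=5,i=11
  #.#.. -> #   bit 20 = 1  t=0,i=4
  #..## -> .   bit 19 = 0  t=0,i=15
  #..#. -> #   bit 18 = 1  t=2,i=1
  #...# -> #   bit 17 = 1  t=4,i=0
  #.... -> #   bit 16 = 1  t=0,i=6
  .#### -> #   bit 15 = 1  t=1,i=5
  .###. -> #   bit 14 = 1  t=0,i=1
  .##.# -> #   bit 13 = 1  t=1,i=2
  .##.. -> .   bit 12 = 0  t=3,i=1
  .#.## -> .   bit 11 = 0  t=5,i=14
  .#.#. -> #   bit 10 = 1  t=5,i=4
  .#..# -> .   bit 9 = 0  t=0,i=14
  .#... -> #   bit 8 = 1  t=0,i=5
  ..### -> .   bit 7 = 0  t=0,i=0
  ..##. -> .   bit 6 = 0  t=1,i=1
  ..#.# -> .   bit 5 = 0  t=5,i=3
  ..#.. -> .   bit 4 = 0  t=0,i=13
  ...## -> .   bit 3 = 0  t=1,i=0
  ...#. -> .   bit 2 = 0  t=0,i=12
  ....# -> #   bit 1 = 1  t=0,i=11
  ..... -> #   bit 0 = 1  t=0,i=7
  bits 11100011001101111110010100000011 = 3812091139

3812091139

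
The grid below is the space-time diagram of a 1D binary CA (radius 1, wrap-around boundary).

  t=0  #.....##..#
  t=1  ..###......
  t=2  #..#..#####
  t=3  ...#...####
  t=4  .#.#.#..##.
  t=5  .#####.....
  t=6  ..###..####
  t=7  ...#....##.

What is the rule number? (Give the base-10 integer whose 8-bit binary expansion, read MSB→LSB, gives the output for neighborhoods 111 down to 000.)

165

  [7] ### => #  t=1,i=3
  [6] ##. => .  t=0,i=0
  [5] #.# => #  t=4,i=2
  [4] #.. => .  t=0,i=1
  [3] .## => .  t=0,i=6
  [2] .#. => #  t=2,i=3
  [1] ..# => .  t=0,i=5
  [0] ... => #  t=0,i=2
  bits 10100101 = 165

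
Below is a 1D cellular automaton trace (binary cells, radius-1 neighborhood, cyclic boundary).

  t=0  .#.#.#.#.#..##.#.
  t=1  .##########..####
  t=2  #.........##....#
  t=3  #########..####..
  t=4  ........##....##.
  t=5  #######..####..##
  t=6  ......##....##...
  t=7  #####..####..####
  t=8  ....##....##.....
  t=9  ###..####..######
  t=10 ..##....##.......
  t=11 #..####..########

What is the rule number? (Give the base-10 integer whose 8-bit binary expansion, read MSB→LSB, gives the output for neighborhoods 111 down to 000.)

  ###|.  b7=0 t=1,i=2
  ##.|#  b6=1 t=0,i=13
  #.#|#  b5=1 t=0,i=2
  #..|#  b4=1 t=0,i=10
  .##|.  b3=0 t=0,i=12
  .#.|#  b2=1 t=0,i=1
  ..#|.  b1=0 t=0,i=0
  ...|#  b0=1 t=2,i=2
  bits 01110101 = 117

117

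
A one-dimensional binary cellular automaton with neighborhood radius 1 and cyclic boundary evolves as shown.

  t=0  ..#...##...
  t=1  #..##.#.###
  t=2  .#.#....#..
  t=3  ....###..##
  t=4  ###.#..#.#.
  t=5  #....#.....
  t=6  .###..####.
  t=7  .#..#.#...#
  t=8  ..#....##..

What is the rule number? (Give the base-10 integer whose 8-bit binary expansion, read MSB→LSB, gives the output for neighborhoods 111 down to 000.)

25

  [7] ### => .  t=1,i=9
  [6] ##. => .  t=0,i=7
  [5] #.# => .  t=1,i=5
  [4] #.. => #  t=0,i=3
  [3] .## => #  t=0,i=6
  [2] .#. => .  t=0,i=2
  [1] ..# => .  t=0,i=1
  [0] ... => #  t=0,i=0
  bits 00011001 = 25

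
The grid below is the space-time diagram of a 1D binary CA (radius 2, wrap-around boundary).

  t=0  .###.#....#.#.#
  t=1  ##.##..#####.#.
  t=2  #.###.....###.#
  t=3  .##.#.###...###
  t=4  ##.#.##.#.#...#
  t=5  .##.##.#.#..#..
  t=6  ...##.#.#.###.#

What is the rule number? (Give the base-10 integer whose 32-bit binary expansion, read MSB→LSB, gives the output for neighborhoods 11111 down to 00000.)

  [31] ##### => .  t=1,i=9
  [30] ####. => #  t=1,i=10
  [29] ###.# => #  t=0,i=3
  [28] ###.. => #  t=2,i=4
  [27] ##.## => #  t=1,i=2
  [26] ##.#. => #  t=0,i=4
  [25] ##..# => .  t=1,i=5
  [24] ##... => .  t=2,i=5
  [23] #.### => #  t=0,i=1
  [22] #.##. => #  t=1,i=0
  [21] #.#.# => .  t=0,i=12
  [20] #.#.. => .  t=0,i=5
  [19] #..## => .  t=1,i=6
  [18] #..#. => #  t=5,i=11
  [17] #...# => #  t=3,i=10
  [16] #.... => #  t=0,i=7
  [15] .#### => .  t=1,i=8
  [14] .###. => .  t=0,i=2
  [13] .##.# => .  t=1,i=1
  [12] .##.. => #  t=1,i=4
  [11] .#.## => #  t=0,i=0
  [10] .#.#. => #  t=0,i=11
  [9] .#..# => #  t=5,i=10
  [8] .#... => .  t=0,i=6
  [7] ..### => .  t=1,i=7
  [6] ..##. => .  t=5,i=1
  [5] ..#.# => #  t=0,i=10
  [4] ..#.. => #  t=5,i=12
  [3] ...## => .  t=2,i=9
  [2] ...#. => #  t=0,i=9
  [1] ....# => #  t=0,i=8
  [0] ..... => #  t=2,i=7
  bits 01111100110001110001111000110111 = 2093424183

2093424183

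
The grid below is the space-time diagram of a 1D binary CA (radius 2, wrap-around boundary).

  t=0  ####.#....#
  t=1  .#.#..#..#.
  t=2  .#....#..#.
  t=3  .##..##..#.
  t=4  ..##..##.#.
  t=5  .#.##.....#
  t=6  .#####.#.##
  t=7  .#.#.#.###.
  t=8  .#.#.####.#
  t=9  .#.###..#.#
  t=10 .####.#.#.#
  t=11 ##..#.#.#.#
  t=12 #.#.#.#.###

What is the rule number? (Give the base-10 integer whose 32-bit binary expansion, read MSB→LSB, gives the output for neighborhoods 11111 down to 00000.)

2749389117

  nb #####: next=#  (t=0,i=1, bit31=1)
  nb ####.: next=.  (t=0,i=2, bit30=0)
  nb ###.#: next=#  (t=0,i=3, bit29=1)
  nb ###..: next=.  (t=7,i=9, bit28=0)
  nb ##.##: next=.  (t=6,i=0, bit27=0)
  nb ##.#.: next=.  (t=0,i=4, bit26=0)
  nb ##..#: next=#  (t=3,i=3, bit25=1)
  nb ##...: next=#  (t=5,i=5, bit24=1)
  nb #.###: next=#  (t=6,i=1, bit23=1)
  nb #.##.: next=#  (t=5,i=3, bit22=1)
  nb #.#.#: next=#  (t=5,i=1, bit21=1)
  nb #.#..: next=.  (t=0,i=5, bit20=0)
  nb #..##: next=.  (t=3,i=0, bit19=0)
  nb #..#.: next=.  (t=1,i=0, bit18=0)
  nb #...#: next=.  (t=4,i=0, bit17=0)
  nb #....: next=.  (t=0,i=7, bit16=0)
  nb .####: next=.  (t=0,i=0, bit15=0)
  nb .###.: next=#  (t=7,i=8, bit14=1)
  nb .##.#: next=.  (t=4,i=7, bit13=0)
  nb .##..: next=#  (t=3,i=2, bit12=1)
  nb .#.##: next=#  (t=5,i=2, bit11=1)
  nb .#.#.: next=.  (t=1,i=2, bit10=0)
  nb .#..#: next=.  (t=1,i=4, bit9=0)
  nb .#...: next=#  (t=0,i=6, bit8=1)
  nb ..###: next=.  (t=0,i=10, bit7=0)
  nb ..##.: next=.  (t=3,i=1, bit6=0)
  nb ..#.#: next=#  (t=1,i=1, bit5=1)
  nb ..#..: next=#  (t=1,i=6, bit4=1)
  nb ...##: next=#  (t=0,i=9, bit3=1)
  nb ...#.: next=#  (t=2,i=5, bit2=1)
  nb ....#: next=.  (t=0,i=8, bit1=0)
  nb .....: next=#  (t=5,i=7, bit0=1)
  bits 10100011111000000101100100111101 = 2749389117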